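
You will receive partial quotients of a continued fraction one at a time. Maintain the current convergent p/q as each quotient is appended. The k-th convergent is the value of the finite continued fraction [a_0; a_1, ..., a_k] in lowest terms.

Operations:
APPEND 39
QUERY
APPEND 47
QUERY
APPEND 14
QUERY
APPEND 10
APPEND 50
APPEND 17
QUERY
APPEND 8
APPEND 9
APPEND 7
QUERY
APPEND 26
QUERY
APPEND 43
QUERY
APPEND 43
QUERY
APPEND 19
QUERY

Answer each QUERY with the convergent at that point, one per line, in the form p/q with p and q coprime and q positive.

39/1
1834/47
25715/659
220832539/5659290
115442482301/2958452086
3017742089408/77335874987
129878352326845/3328401076527
5587786892143743/143198582165648
106297829303057962/2724101462223839

APPEND 39: p_0 = 39·1 + 0 = 39, q_0 = 39·0 + 1 = 1 → 39/1
APPEND 47: p_1 = 47·39 + 1 = 1834, q_1 = 47·1 + 0 = 47 → 1834/47
APPEND 14: p_2 = 14·1834 + 39 = 25715, q_2 = 14·47 + 1 = 659 → 25715/659
APPEND 10: p_3 = 10·25715 + 1834 = 258984, q_3 = 10·659 + 47 = 6637 → 258984/6637
APPEND 50: p_4 = 50·258984 + 25715 = 12974915, q_4 = 50·6637 + 659 = 332509 → 12974915/332509
APPEND 17: p_5 = 17·12974915 + 258984 = 220832539, q_5 = 17·332509 + 6637 = 5659290 → 220832539/5659290
APPEND 8: p_6 = 8·220832539 + 12974915 = 1779635227, q_6 = 8·5659290 + 332509 = 45606829 → 1779635227/45606829
APPEND 9: p_7 = 9·1779635227 + 220832539 = 16237549582, q_7 = 9·45606829 + 5659290 = 416120751 → 16237549582/416120751
APPEND 7: p_8 = 7·16237549582 + 1779635227 = 115442482301, q_8 = 7·416120751 + 45606829 = 2958452086 → 115442482301/2958452086
APPEND 26: p_9 = 26·115442482301 + 16237549582 = 3017742089408, q_9 = 26·2958452086 + 416120751 = 77335874987 → 3017742089408/77335874987
APPEND 43: p_10 = 43·3017742089408 + 115442482301 = 129878352326845, q_10 = 43·77335874987 + 2958452086 = 3328401076527 → 129878352326845/3328401076527
APPEND 43: p_11 = 43·129878352326845 + 3017742089408 = 5587786892143743, q_11 = 43·3328401076527 + 77335874987 = 143198582165648 → 5587786892143743/143198582165648
APPEND 19: p_12 = 19·5587786892143743 + 129878352326845 = 106297829303057962, q_12 = 19·143198582165648 + 3328401076527 = 2724101462223839 → 106297829303057962/2724101462223839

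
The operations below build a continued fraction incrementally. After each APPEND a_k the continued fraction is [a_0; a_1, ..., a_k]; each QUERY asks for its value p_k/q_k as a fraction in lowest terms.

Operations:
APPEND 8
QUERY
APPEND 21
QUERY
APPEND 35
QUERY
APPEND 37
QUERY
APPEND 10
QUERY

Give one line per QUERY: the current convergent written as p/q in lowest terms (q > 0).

8/1
169/21
5923/736
219320/27253
2199123/273266

APPEND 8: p_0 = 8·1 + 0 = 8, q_0 = 8·0 + 1 = 1 → 8/1
APPEND 21: p_1 = 21·8 + 1 = 169, q_1 = 21·1 + 0 = 21 → 169/21
APPEND 35: p_2 = 35·169 + 8 = 5923, q_2 = 35·21 + 1 = 736 → 5923/736
APPEND 37: p_3 = 37·5923 + 169 = 219320, q_3 = 37·736 + 21 = 27253 → 219320/27253
APPEND 10: p_4 = 10·219320 + 5923 = 2199123, q_4 = 10·27253 + 736 = 273266 → 2199123/273266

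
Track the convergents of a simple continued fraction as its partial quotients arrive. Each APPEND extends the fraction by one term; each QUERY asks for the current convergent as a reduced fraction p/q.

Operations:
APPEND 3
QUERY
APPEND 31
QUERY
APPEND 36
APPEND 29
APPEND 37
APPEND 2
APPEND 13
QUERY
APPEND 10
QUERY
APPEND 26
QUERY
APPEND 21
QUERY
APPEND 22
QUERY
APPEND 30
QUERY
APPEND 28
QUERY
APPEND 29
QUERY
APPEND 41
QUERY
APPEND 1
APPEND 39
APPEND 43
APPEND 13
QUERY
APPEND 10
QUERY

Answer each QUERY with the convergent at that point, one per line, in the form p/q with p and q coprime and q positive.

APPEND 3: p_0 = 3·1 + 0 = 3, q_0 = 3·0 + 1 = 1 → 3/1
APPEND 31: p_1 = 31·3 + 1 = 94, q_1 = 31·1 + 0 = 31 → 94/31
APPEND 36: p_2 = 36·94 + 3 = 3387, q_2 = 36·31 + 1 = 1117 → 3387/1117
APPEND 29: p_3 = 29·3387 + 94 = 98317, q_3 = 29·1117 + 31 = 32424 → 98317/32424
APPEND 37: p_4 = 37·98317 + 3387 = 3641116, q_4 = 37·32424 + 1117 = 1200805 → 3641116/1200805
APPEND 2: p_5 = 2·3641116 + 98317 = 7380549, q_5 = 2·1200805 + 32424 = 2434034 → 7380549/2434034
APPEND 13: p_6 = 13·7380549 + 3641116 = 99588253, q_6 = 13·2434034 + 1200805 = 32843247 → 99588253/32843247
APPEND 10: p_7 = 10·99588253 + 7380549 = 1003263079, q_7 = 10·32843247 + 2434034 = 330866504 → 1003263079/330866504
APPEND 26: p_8 = 26·1003263079 + 99588253 = 26184428307, q_8 = 26·330866504 + 32843247 = 8635372351 → 26184428307/8635372351
APPEND 21: p_9 = 21·26184428307 + 1003263079 = 550876257526, q_9 = 21·8635372351 + 330866504 = 181673685875 → 550876257526/181673685875
APPEND 22: p_10 = 22·550876257526 + 26184428307 = 12145462093879, q_10 = 22·181673685875 + 8635372351 = 4005456461601 → 12145462093879/4005456461601
APPEND 30: p_11 = 30·12145462093879 + 550876257526 = 364914739073896, q_11 = 30·4005456461601 + 181673685875 = 120345367533905 → 364914739073896/120345367533905
APPEND 28: p_12 = 28·364914739073896 + 12145462093879 = 10229758156162967, q_12 = 28·120345367533905 + 4005456461601 = 3373675747410941 → 10229758156162967/3373675747410941
APPEND 29: p_13 = 29·10229758156162967 + 364914739073896 = 297027901267799939, q_13 = 29·3373675747410941 + 120345367533905 = 97956942042451194 → 297027901267799939/97956942042451194
APPEND 41: p_14 = 41·297027901267799939 + 10229758156162967 = 12188373710135960466, q_14 = 41·97956942042451194 + 3373675747410941 = 4019608299487909895 → 12188373710135960466/4019608299487909895
APPEND 1: p_15 = 1·12188373710135960466 + 297027901267799939 = 12485401611403760405, q_15 = 1·4019608299487909895 + 97956942042451194 = 4117565241530361089 → 12485401611403760405/4117565241530361089
APPEND 39: p_16 = 39·12485401611403760405 + 12188373710135960466 = 499119036554882616261, q_16 = 39·4117565241530361089 + 4019608299487909895 = 164604652719171992366 → 499119036554882616261/164604652719171992366
APPEND 43: p_17 = 43·499119036554882616261 + 12485401611403760405 = 21474603973471356259628, q_17 = 43·164604652719171992366 + 4117565241530361089 = 7082117632165926032827 → 21474603973471356259628/7082117632165926032827
APPEND 13: p_18 = 13·21474603973471356259628 + 499119036554882616261 = 279668970691682513991425, q_18 = 13·7082117632165926032827 + 164604652719171992366 = 92232133870876210419117 → 279668970691682513991425/92232133870876210419117
APPEND 10: p_19 = 10·279668970691682513991425 + 21474603973471356259628 = 2818164310890296496173878, q_19 = 10·92232133870876210419117 + 7082117632165926032827 = 929403456340928030223997 → 2818164310890296496173878/929403456340928030223997

3/1
94/31
99588253/32843247
1003263079/330866504
26184428307/8635372351
550876257526/181673685875
12145462093879/4005456461601
364914739073896/120345367533905
10229758156162967/3373675747410941
297027901267799939/97956942042451194
12188373710135960466/4019608299487909895
279668970691682513991425/92232133870876210419117
2818164310890296496173878/929403456340928030223997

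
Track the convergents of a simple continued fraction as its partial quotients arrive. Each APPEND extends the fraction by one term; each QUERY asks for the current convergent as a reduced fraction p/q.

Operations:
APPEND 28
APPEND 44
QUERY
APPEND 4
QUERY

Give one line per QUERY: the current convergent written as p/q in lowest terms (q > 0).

APPEND 28: p_0 = 28·1 + 0 = 28, q_0 = 28·0 + 1 = 1 → 28/1
APPEND 44: p_1 = 44·28 + 1 = 1233, q_1 = 44·1 + 0 = 44 → 1233/44
APPEND 4: p_2 = 4·1233 + 28 = 4960, q_2 = 4·44 + 1 = 177 → 4960/177

1233/44
4960/177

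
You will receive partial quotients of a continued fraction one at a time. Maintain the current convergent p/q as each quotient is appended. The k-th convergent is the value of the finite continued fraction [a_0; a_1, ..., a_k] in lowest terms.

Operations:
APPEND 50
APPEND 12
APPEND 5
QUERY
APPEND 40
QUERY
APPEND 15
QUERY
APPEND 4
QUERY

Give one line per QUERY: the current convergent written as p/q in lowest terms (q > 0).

3055/61
122801/2452
1845070/36841
7503081/149816

APPEND 50: p_0 = 50·1 + 0 = 50, q_0 = 50·0 + 1 = 1 → 50/1
APPEND 12: p_1 = 12·50 + 1 = 601, q_1 = 12·1 + 0 = 12 → 601/12
APPEND 5: p_2 = 5·601 + 50 = 3055, q_2 = 5·12 + 1 = 61 → 3055/61
APPEND 40: p_3 = 40·3055 + 601 = 122801, q_3 = 40·61 + 12 = 2452 → 122801/2452
APPEND 15: p_4 = 15·122801 + 3055 = 1845070, q_4 = 15·2452 + 61 = 36841 → 1845070/36841
APPEND 4: p_5 = 4·1845070 + 122801 = 7503081, q_5 = 4·36841 + 2452 = 149816 → 7503081/149816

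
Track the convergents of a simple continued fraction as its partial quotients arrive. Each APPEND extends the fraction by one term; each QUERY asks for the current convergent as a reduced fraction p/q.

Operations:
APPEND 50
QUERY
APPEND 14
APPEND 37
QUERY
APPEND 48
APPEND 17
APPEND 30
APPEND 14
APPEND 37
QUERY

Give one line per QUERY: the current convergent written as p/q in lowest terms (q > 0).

50/1
25987/519
332191872635/6634378021

APPEND 50: p_0 = 50·1 + 0 = 50, q_0 = 50·0 + 1 = 1 → 50/1
APPEND 14: p_1 = 14·50 + 1 = 701, q_1 = 14·1 + 0 = 14 → 701/14
APPEND 37: p_2 = 37·701 + 50 = 25987, q_2 = 37·14 + 1 = 519 → 25987/519
APPEND 48: p_3 = 48·25987 + 701 = 1248077, q_3 = 48·519 + 14 = 24926 → 1248077/24926
APPEND 17: p_4 = 17·1248077 + 25987 = 21243296, q_4 = 17·24926 + 519 = 424261 → 21243296/424261
APPEND 30: p_5 = 30·21243296 + 1248077 = 638546957, q_5 = 30·424261 + 24926 = 12752756 → 638546957/12752756
APPEND 14: p_6 = 14·638546957 + 21243296 = 8960900694, q_6 = 14·12752756 + 424261 = 178962845 → 8960900694/178962845
APPEND 37: p_7 = 37·8960900694 + 638546957 = 332191872635, q_7 = 37·178962845 + 12752756 = 6634378021 → 332191872635/6634378021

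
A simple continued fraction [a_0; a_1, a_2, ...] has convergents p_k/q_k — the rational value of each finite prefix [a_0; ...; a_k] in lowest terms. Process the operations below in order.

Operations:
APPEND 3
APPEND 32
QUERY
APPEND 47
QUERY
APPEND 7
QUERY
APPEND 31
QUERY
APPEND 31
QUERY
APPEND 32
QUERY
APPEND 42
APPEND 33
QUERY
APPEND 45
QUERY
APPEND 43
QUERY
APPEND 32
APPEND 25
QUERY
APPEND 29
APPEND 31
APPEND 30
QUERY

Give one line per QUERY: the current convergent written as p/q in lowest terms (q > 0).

APPEND 3: p_0 = 3·1 + 0 = 3, q_0 = 3·0 + 1 = 1 → 3/1
APPEND 32: p_1 = 32·3 + 1 = 97, q_1 = 32·1 + 0 = 32 → 97/32
APPEND 47: p_2 = 47·97 + 3 = 4562, q_2 = 47·32 + 1 = 1505 → 4562/1505
APPEND 7: p_3 = 7·4562 + 97 = 32031, q_3 = 7·1505 + 32 = 10567 → 32031/10567
APPEND 31: p_4 = 31·32031 + 4562 = 997523, q_4 = 31·10567 + 1505 = 329082 → 997523/329082
APPEND 31: p_5 = 31·997523 + 32031 = 30955244, q_5 = 31·329082 + 10567 = 10212109 → 30955244/10212109
APPEND 32: p_6 = 32·30955244 + 997523 = 991565331, q_6 = 32·10212109 + 329082 = 327116570 → 991565331/327116570
APPEND 42: p_7 = 42·991565331 + 30955244 = 41676699146, q_7 = 42·327116570 + 10212109 = 13749108049 → 41676699146/13749108049
APPEND 33: p_8 = 33·41676699146 + 991565331 = 1376322637149, q_8 = 33·13749108049 + 327116570 = 454047682187 → 1376322637149/454047682187
APPEND 45: p_9 = 45·1376322637149 + 41676699146 = 61976195370851, q_9 = 45·454047682187 + 13749108049 = 20445894806464 → 61976195370851/20445894806464
APPEND 43: p_10 = 43·61976195370851 + 1376322637149 = 2666352723583742, q_10 = 43·20445894806464 + 454047682187 = 879627524360139 → 2666352723583742/879627524360139
APPEND 32: p_11 = 32·2666352723583742 + 61976195370851 = 85385263350050595, q_11 = 32·879627524360139 + 20445894806464 = 28168526674330912 → 85385263350050595/28168526674330912
APPEND 25: p_12 = 25·85385263350050595 + 2666352723583742 = 2137297936474848617, q_12 = 25·28168526674330912 + 879627524360139 = 705092794382632939 → 2137297936474848617/705092794382632939
APPEND 29: p_13 = 29·2137297936474848617 + 85385263350050595 = 62067025421120660488, q_13 = 29·705092794382632939 + 28168526674330912 = 20475859563770686143 → 62067025421120660488/20475859563770686143
APPEND 31: p_14 = 31·62067025421120660488 + 2137297936474848617 = 1926215085991215323745, q_14 = 31·20475859563770686143 + 705092794382632939 = 635456739271273903372 → 1926215085991215323745/635456739271273903372
APPEND 30: p_15 = 30·1926215085991215323745 + 62067025421120660488 = 57848519605157580372838, q_15 = 30·635456739271273903372 + 20475859563770686143 = 19084178037701987787303 → 57848519605157580372838/19084178037701987787303

97/32
4562/1505
32031/10567
997523/329082
30955244/10212109
991565331/327116570
1376322637149/454047682187
61976195370851/20445894806464
2666352723583742/879627524360139
2137297936474848617/705092794382632939
57848519605157580372838/19084178037701987787303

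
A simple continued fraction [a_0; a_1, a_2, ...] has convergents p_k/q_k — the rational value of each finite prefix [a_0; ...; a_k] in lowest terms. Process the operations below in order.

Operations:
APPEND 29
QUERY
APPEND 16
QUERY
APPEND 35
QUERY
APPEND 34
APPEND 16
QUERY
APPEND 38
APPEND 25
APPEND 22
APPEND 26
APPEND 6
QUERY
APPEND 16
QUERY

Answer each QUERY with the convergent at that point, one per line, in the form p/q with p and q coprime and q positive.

29/1
465/16
16304/561
8893120/306001
29363589379377/1010363934556
474680244051503/16333146225397

APPEND 29: p_0 = 29·1 + 0 = 29, q_0 = 29·0 + 1 = 1 → 29/1
APPEND 16: p_1 = 16·29 + 1 = 465, q_1 = 16·1 + 0 = 16 → 465/16
APPEND 35: p_2 = 35·465 + 29 = 16304, q_2 = 35·16 + 1 = 561 → 16304/561
APPEND 34: p_3 = 34·16304 + 465 = 554801, q_3 = 34·561 + 16 = 19090 → 554801/19090
APPEND 16: p_4 = 16·554801 + 16304 = 8893120, q_4 = 16·19090 + 561 = 306001 → 8893120/306001
APPEND 38: p_5 = 38·8893120 + 554801 = 338493361, q_5 = 38·306001 + 19090 = 11647128 → 338493361/11647128
APPEND 25: p_6 = 25·338493361 + 8893120 = 8471227145, q_6 = 25·11647128 + 306001 = 291484201 → 8471227145/291484201
APPEND 22: p_7 = 22·8471227145 + 338493361 = 186705490551, q_7 = 22·291484201 + 11647128 = 6424299550 → 186705490551/6424299550
APPEND 26: p_8 = 26·186705490551 + 8471227145 = 4862813981471, q_8 = 26·6424299550 + 291484201 = 167323272501 → 4862813981471/167323272501
APPEND 6: p_9 = 6·4862813981471 + 186705490551 = 29363589379377, q_9 = 6·167323272501 + 6424299550 = 1010363934556 → 29363589379377/1010363934556
APPEND 16: p_10 = 16·29363589379377 + 4862813981471 = 474680244051503, q_10 = 16·1010363934556 + 167323272501 = 16333146225397 → 474680244051503/16333146225397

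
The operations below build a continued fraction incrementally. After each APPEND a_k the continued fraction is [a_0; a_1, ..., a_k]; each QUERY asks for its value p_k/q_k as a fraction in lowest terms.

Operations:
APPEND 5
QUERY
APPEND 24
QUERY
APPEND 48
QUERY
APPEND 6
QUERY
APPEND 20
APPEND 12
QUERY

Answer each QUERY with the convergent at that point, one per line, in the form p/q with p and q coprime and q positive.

APPEND 5: p_0 = 5·1 + 0 = 5, q_0 = 5·0 + 1 = 1 → 5/1
APPEND 24: p_1 = 24·5 + 1 = 121, q_1 = 24·1 + 0 = 24 → 121/24
APPEND 48: p_2 = 48·121 + 5 = 5813, q_2 = 48·24 + 1 = 1153 → 5813/1153
APPEND 6: p_3 = 6·5813 + 121 = 34999, q_3 = 6·1153 + 24 = 6942 → 34999/6942
APPEND 20: p_4 = 20·34999 + 5813 = 705793, q_4 = 20·6942 + 1153 = 139993 → 705793/139993
APPEND 12: p_5 = 12·705793 + 34999 = 8504515, q_5 = 12·139993 + 6942 = 1686858 → 8504515/1686858

5/1
121/24
5813/1153
34999/6942
8504515/1686858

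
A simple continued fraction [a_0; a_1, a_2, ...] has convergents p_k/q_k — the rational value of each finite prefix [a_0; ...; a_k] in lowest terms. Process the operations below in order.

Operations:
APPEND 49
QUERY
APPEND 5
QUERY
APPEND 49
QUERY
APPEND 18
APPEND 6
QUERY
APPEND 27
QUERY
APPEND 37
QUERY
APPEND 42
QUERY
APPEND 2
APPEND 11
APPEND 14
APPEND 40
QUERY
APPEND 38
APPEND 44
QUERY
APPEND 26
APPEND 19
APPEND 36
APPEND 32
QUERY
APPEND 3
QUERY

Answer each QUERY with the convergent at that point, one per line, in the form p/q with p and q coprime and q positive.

APPEND 49: p_0 = 49·1 + 0 = 49, q_0 = 49·0 + 1 = 1 → 49/1
APPEND 5: p_1 = 5·49 + 1 = 246, q_1 = 5·1 + 0 = 5 → 246/5
APPEND 49: p_2 = 49·246 + 49 = 12103, q_2 = 49·5 + 1 = 246 → 12103/246
APPEND 18: p_3 = 18·12103 + 246 = 218100, q_3 = 18·246 + 5 = 4433 → 218100/4433
APPEND 6: p_4 = 6·218100 + 12103 = 1320703, q_4 = 6·4433 + 246 = 26844 → 1320703/26844
APPEND 27: p_5 = 27·1320703 + 218100 = 35877081, q_5 = 27·26844 + 4433 = 729221 → 35877081/729221
APPEND 37: p_6 = 37·35877081 + 1320703 = 1328772700, q_6 = 37·729221 + 26844 = 27008021 → 1328772700/27008021
APPEND 42: p_7 = 42·1328772700 + 35877081 = 55844330481, q_7 = 42·27008021 + 729221 = 1135066103 → 55844330481/1135066103
APPEND 2: p_8 = 2·55844330481 + 1328772700 = 113017433662, q_8 = 2·1135066103 + 27008021 = 2297140227 → 113017433662/2297140227
APPEND 11: p_9 = 11·113017433662 + 55844330481 = 1299036100763, q_9 = 11·2297140227 + 1135066103 = 26403608600 → 1299036100763/26403608600
APPEND 14: p_10 = 14·1299036100763 + 113017433662 = 18299522844344, q_10 = 14·26403608600 + 2297140227 = 371947660627 → 18299522844344/371947660627
APPEND 40: p_11 = 40·18299522844344 + 1299036100763 = 733279949874523, q_11 = 40·371947660627 + 26403608600 = 14904310033680 → 733279949874523/14904310033680
APPEND 38: p_12 = 38·733279949874523 + 18299522844344 = 27882937618076218, q_12 = 38·14904310033680 + 371947660627 = 566735728940467 → 27882937618076218/566735728940467
APPEND 44: p_13 = 44·27882937618076218 + 733279949874523 = 1227582535145228115, q_13 = 44·566735728940467 + 14904310033680 = 24951276383414228 → 1227582535145228115/24951276383414228
APPEND 26: p_14 = 26·1227582535145228115 + 27882937618076218 = 31945028851394007208, q_14 = 26·24951276383414228 + 566735728940467 = 649299921697710395 → 31945028851394007208/649299921697710395
APPEND 19: p_15 = 19·31945028851394007208 + 1227582535145228115 = 608183130711631365067, q_15 = 19·649299921697710395 + 24951276383414228 = 12361649788639911733 → 608183130711631365067/12361649788639911733
APPEND 36: p_16 = 36·608183130711631365067 + 31945028851394007208 = 21926537734470123149620, q_16 = 36·12361649788639911733 + 649299921697710395 = 445668692312734532783 → 21926537734470123149620/445668692312734532783
APPEND 32: p_17 = 32·21926537734470123149620 + 608183130711631365067 = 702257390633755572152907, q_17 = 32·445668692312734532783 + 12361649788639911733 = 14273759803796144960789 → 702257390633755572152907/14273759803796144960789
APPEND 3: p_18 = 3·702257390633755572152907 + 21926537734470123149620 = 2128698709635736839608341, q_18 = 3·14273759803796144960789 + 445668692312734532783 = 43266948103701169415150 → 2128698709635736839608341/43266948103701169415150

49/1
246/5
12103/246
1320703/26844
35877081/729221
1328772700/27008021
55844330481/1135066103
733279949874523/14904310033680
1227582535145228115/24951276383414228
702257390633755572152907/14273759803796144960789
2128698709635736839608341/43266948103701169415150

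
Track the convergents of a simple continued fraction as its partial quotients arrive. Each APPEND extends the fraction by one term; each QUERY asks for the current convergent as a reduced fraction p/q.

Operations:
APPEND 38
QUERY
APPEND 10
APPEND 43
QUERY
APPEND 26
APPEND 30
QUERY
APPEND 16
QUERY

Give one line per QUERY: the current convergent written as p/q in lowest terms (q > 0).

APPEND 38: p_0 = 38·1 + 0 = 38, q_0 = 38·0 + 1 = 1 → 38/1
APPEND 10: p_1 = 10·38 + 1 = 381, q_1 = 10·1 + 0 = 10 → 381/10
APPEND 43: p_2 = 43·381 + 38 = 16421, q_2 = 43·10 + 1 = 431 → 16421/431
APPEND 26: p_3 = 26·16421 + 381 = 427327, q_3 = 26·431 + 10 = 11216 → 427327/11216
APPEND 30: p_4 = 30·427327 + 16421 = 12836231, q_4 = 30·11216 + 431 = 336911 → 12836231/336911
APPEND 16: p_5 = 16·12836231 + 427327 = 205807023, q_5 = 16·336911 + 11216 = 5401792 → 205807023/5401792

38/1
16421/431
12836231/336911
205807023/5401792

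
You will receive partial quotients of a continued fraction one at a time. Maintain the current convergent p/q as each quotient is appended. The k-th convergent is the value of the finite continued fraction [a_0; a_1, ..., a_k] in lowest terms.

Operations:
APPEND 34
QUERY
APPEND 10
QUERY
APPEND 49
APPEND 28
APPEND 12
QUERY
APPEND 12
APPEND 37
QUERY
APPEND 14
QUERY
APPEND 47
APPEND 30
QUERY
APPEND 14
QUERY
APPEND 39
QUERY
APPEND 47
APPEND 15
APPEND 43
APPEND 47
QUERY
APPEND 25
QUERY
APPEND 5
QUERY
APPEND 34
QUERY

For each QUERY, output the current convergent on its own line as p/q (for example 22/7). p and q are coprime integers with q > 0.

APPEND 34: p_0 = 34·1 + 0 = 34, q_0 = 34·0 + 1 = 1 → 34/1
APPEND 10: p_1 = 10·34 + 1 = 341, q_1 = 10·1 + 0 = 10 → 341/10
APPEND 49: p_2 = 49·341 + 34 = 16743, q_2 = 49·10 + 1 = 491 → 16743/491
APPEND 28: p_3 = 28·16743 + 341 = 469145, q_3 = 28·491 + 10 = 13758 → 469145/13758
APPEND 12: p_4 = 12·469145 + 16743 = 5646483, q_4 = 12·13758 + 491 = 165587 → 5646483/165587
APPEND 12: p_5 = 12·5646483 + 469145 = 68226941, q_5 = 12·165587 + 13758 = 2000802 → 68226941/2000802
APPEND 37: p_6 = 37·68226941 + 5646483 = 2530043300, q_6 = 37·2000802 + 165587 = 74195261 → 2530043300/74195261
APPEND 14: p_7 = 14·2530043300 + 68226941 = 35488833141, q_7 = 14·74195261 + 2000802 = 1040734456 → 35488833141/1040734456
APPEND 47: p_8 = 47·35488833141 + 2530043300 = 1670505200927, q_8 = 47·1040734456 + 74195261 = 48988714693 → 1670505200927/48988714693
APPEND 30: p_9 = 30·1670505200927 + 35488833141 = 50150644860951, q_9 = 30·48988714693 + 1040734456 = 1470702175246 → 50150644860951/1470702175246
APPEND 14: p_10 = 14·50150644860951 + 1670505200927 = 703779533254241, q_10 = 14·1470702175246 + 48988714693 = 20638819168137 → 703779533254241/20638819168137
APPEND 39: p_11 = 39·703779533254241 + 50150644860951 = 27497552441776350, q_11 = 39·20638819168137 + 1470702175246 = 806384649732589 → 27497552441776350/806384649732589
APPEND 47: p_12 = 47·27497552441776350 + 703779533254241 = 1293088744296742691, q_12 = 47·806384649732589 + 20638819168137 = 37920717356599820 → 1293088744296742691/37920717356599820
APPEND 15: p_13 = 15·1293088744296742691 + 27497552441776350 = 19423828716892916715, q_13 = 15·37920717356599820 + 806384649732589 = 569617144998729889 → 19423828716892916715/569617144998729889
APPEND 43: p_14 = 43·19423828716892916715 + 1293088744296742691 = 836517723570692161436, q_14 = 43·569617144998729889 + 37920717356599820 = 24531457952301985047 → 836517723570692161436/24531457952301985047
APPEND 47: p_15 = 47·836517723570692161436 + 19423828716892916715 = 39335756836539424504207, q_15 = 47·24531457952301985047 + 569617144998729889 = 1153548140903192027098 → 39335756836539424504207/1153548140903192027098
APPEND 25: p_16 = 25·39335756836539424504207 + 836517723570692161436 = 984230438637056304766611, q_16 = 25·1153548140903192027098 + 24531457952301985047 = 28863234980532102662497 → 984230438637056304766611/28863234980532102662497
APPEND 5: p_17 = 5·984230438637056304766611 + 39335756836539424504207 = 4960487950021820948337262, q_17 = 5·28863234980532102662497 + 1153548140903192027098 = 145469723043563705339583 → 4960487950021820948337262/145469723043563705339583
APPEND 34: p_18 = 34·4960487950021820948337262 + 984230438637056304766611 = 169640820739378968548233519, q_18 = 34·145469723043563705339583 + 28863234980532102662497 = 4974833818461698084208319 → 169640820739378968548233519/4974833818461698084208319

34/1
341/10
5646483/165587
2530043300/74195261
35488833141/1040734456
50150644860951/1470702175246
703779533254241/20638819168137
27497552441776350/806384649732589
39335756836539424504207/1153548140903192027098
984230438637056304766611/28863234980532102662497
4960487950021820948337262/145469723043563705339583
169640820739378968548233519/4974833818461698084208319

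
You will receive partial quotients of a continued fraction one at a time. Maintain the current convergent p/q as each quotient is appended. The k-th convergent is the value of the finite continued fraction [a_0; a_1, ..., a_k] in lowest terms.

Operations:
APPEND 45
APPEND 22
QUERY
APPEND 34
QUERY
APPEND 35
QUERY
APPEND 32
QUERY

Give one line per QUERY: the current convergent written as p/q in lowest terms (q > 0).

APPEND 45: p_0 = 45·1 + 0 = 45, q_0 = 45·0 + 1 = 1 → 45/1
APPEND 22: p_1 = 22·45 + 1 = 991, q_1 = 22·1 + 0 = 22 → 991/22
APPEND 34: p_2 = 34·991 + 45 = 33739, q_2 = 34·22 + 1 = 749 → 33739/749
APPEND 35: p_3 = 35·33739 + 991 = 1181856, q_3 = 35·749 + 22 = 26237 → 1181856/26237
APPEND 32: p_4 = 32·1181856 + 33739 = 37853131, q_4 = 32·26237 + 749 = 840333 → 37853131/840333

991/22
33739/749
1181856/26237
37853131/840333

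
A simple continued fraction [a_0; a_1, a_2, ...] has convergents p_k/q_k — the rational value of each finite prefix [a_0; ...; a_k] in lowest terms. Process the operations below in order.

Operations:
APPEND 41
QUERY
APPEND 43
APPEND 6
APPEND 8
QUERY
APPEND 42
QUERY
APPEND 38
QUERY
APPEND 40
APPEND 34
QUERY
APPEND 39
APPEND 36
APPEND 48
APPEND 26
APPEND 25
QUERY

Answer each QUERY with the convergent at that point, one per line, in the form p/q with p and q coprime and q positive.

APPEND 41: p_0 = 41·1 + 0 = 41, q_0 = 41·0 + 1 = 1 → 41/1
APPEND 43: p_1 = 43·41 + 1 = 1764, q_1 = 43·1 + 0 = 43 → 1764/43
APPEND 6: p_2 = 6·1764 + 41 = 10625, q_2 = 6·43 + 1 = 259 → 10625/259
APPEND 8: p_3 = 8·10625 + 1764 = 86764, q_3 = 8·259 + 43 = 2115 → 86764/2115
APPEND 42: p_4 = 42·86764 + 10625 = 3654713, q_4 = 42·2115 + 259 = 89089 → 3654713/89089
APPEND 38: p_5 = 38·3654713 + 86764 = 138965858, q_5 = 38·89089 + 2115 = 3387497 → 138965858/3387497
APPEND 40: p_6 = 40·138965858 + 3654713 = 5562289033, q_6 = 40·3387497 + 89089 = 135588969 → 5562289033/135588969
APPEND 34: p_7 = 34·5562289033 + 138965858 = 189256792980, q_7 = 34·135588969 + 3387497 = 4613412443 → 189256792980/4613412443
APPEND 39: p_8 = 39·189256792980 + 5562289033 = 7386577215253, q_8 = 39·4613412443 + 135588969 = 180058674246 → 7386577215253/180058674246
APPEND 36: p_9 = 36·7386577215253 + 189256792980 = 266106036542088, q_9 = 36·180058674246 + 4613412443 = 6486725685299 → 266106036542088/6486725685299
APPEND 48: p_10 = 48·266106036542088 + 7386577215253 = 12780476331235477, q_10 = 48·6486725685299 + 180058674246 = 311542891568598 → 12780476331235477/311542891568598
APPEND 26: p_11 = 26·12780476331235477 + 266106036542088 = 332558490648664490, q_11 = 26·311542891568598 + 6486725685299 = 8106601906468847 → 332558490648664490/8106601906468847
APPEND 25: p_12 = 25·332558490648664490 + 12780476331235477 = 8326742742547847727, q_12 = 25·8106601906468847 + 311542891568598 = 202976590553289773 → 8326742742547847727/202976590553289773

41/1
86764/2115
3654713/89089
138965858/3387497
189256792980/4613412443
8326742742547847727/202976590553289773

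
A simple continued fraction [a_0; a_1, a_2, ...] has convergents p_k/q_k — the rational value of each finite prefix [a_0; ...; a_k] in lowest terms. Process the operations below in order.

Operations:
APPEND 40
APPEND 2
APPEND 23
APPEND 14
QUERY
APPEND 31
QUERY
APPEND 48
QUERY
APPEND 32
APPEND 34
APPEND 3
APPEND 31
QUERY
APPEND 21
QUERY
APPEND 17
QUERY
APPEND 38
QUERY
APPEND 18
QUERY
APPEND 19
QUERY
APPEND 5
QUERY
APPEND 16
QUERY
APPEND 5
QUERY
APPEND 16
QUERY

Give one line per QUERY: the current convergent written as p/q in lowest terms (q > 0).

APPEND 40: p_0 = 40·1 + 0 = 40, q_0 = 40·0 + 1 = 1 → 40/1
APPEND 2: p_1 = 2·40 + 1 = 81, q_1 = 2·1 + 0 = 2 → 81/2
APPEND 23: p_2 = 23·81 + 40 = 1903, q_2 = 23·2 + 1 = 47 → 1903/47
APPEND 14: p_3 = 14·1903 + 81 = 26723, q_3 = 14·47 + 2 = 660 → 26723/660
APPEND 31: p_4 = 31·26723 + 1903 = 830316, q_4 = 31·660 + 47 = 20507 → 830316/20507
APPEND 48: p_5 = 48·830316 + 26723 = 39881891, q_5 = 48·20507 + 660 = 984996 → 39881891/984996
APPEND 32: p_6 = 32·39881891 + 830316 = 1277050828, q_6 = 32·984996 + 20507 = 31540379 → 1277050828/31540379
APPEND 34: p_7 = 34·1277050828 + 39881891 = 43459610043, q_7 = 34·31540379 + 984996 = 1073357882 → 43459610043/1073357882
APPEND 3: p_8 = 3·43459610043 + 1277050828 = 131655880957, q_8 = 3·1073357882 + 31540379 = 3251614025 → 131655880957/3251614025
APPEND 31: p_9 = 31·131655880957 + 43459610043 = 4124791919710, q_9 = 31·3251614025 + 1073357882 = 101873392657 → 4124791919710/101873392657
APPEND 21: p_10 = 21·4124791919710 + 131655880957 = 86752286194867, q_10 = 21·101873392657 + 3251614025 = 2142592859822 → 86752286194867/2142592859822
APPEND 17: p_11 = 17·86752286194867 + 4124791919710 = 1478913657232449, q_11 = 17·2142592859822 + 101873392657 = 36525952009631 → 1478913657232449/36525952009631
APPEND 38: p_12 = 38·1478913657232449 + 86752286194867 = 56285471261027929, q_12 = 38·36525952009631 + 2142592859822 = 1390128769225800 → 56285471261027929/1390128769225800
APPEND 18: p_13 = 18·56285471261027929 + 1478913657232449 = 1014617396355735171, q_13 = 18·1390128769225800 + 36525952009631 = 25058843798074031 → 1014617396355735171/25058843798074031
APPEND 19: p_14 = 19·1014617396355735171 + 56285471261027929 = 19334016002019996178, q_14 = 19·25058843798074031 + 1390128769225800 = 477508160932632389 → 19334016002019996178/477508160932632389
APPEND 5: p_15 = 5·19334016002019996178 + 1014617396355735171 = 97684697406455716061, q_15 = 5·477508160932632389 + 25058843798074031 = 2412599648461235976 → 97684697406455716061/2412599648461235976
APPEND 16: p_16 = 16·97684697406455716061 + 19334016002019996178 = 1582289174505311453154, q_16 = 16·2412599648461235976 + 477508160932632389 = 39079102536312408005 → 1582289174505311453154/39079102536312408005
APPEND 5: p_17 = 5·1582289174505311453154 + 97684697406455716061 = 8009130569933012981831, q_17 = 5·39079102536312408005 + 2412599648461235976 = 197808112330023276001 → 8009130569933012981831/197808112330023276001
APPEND 16: p_18 = 16·8009130569933012981831 + 1582289174505311453154 = 129728378293433519162450, q_18 = 16·197808112330023276001 + 39079102536312408005 = 3204008899816684824021 → 129728378293433519162450/3204008899816684824021

26723/660
830316/20507
39881891/984996
4124791919710/101873392657
86752286194867/2142592859822
1478913657232449/36525952009631
56285471261027929/1390128769225800
1014617396355735171/25058843798074031
19334016002019996178/477508160932632389
97684697406455716061/2412599648461235976
1582289174505311453154/39079102536312408005
8009130569933012981831/197808112330023276001
129728378293433519162450/3204008899816684824021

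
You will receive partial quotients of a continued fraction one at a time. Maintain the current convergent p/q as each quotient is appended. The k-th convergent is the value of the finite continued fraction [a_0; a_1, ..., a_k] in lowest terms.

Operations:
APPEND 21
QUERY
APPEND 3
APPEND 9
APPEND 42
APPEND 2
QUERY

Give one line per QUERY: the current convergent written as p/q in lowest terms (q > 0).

21/1
50873/2386

APPEND 21: p_0 = 21·1 + 0 = 21, q_0 = 21·0 + 1 = 1 → 21/1
APPEND 3: p_1 = 3·21 + 1 = 64, q_1 = 3·1 + 0 = 3 → 64/3
APPEND 9: p_2 = 9·64 + 21 = 597, q_2 = 9·3 + 1 = 28 → 597/28
APPEND 42: p_3 = 42·597 + 64 = 25138, q_3 = 42·28 + 3 = 1179 → 25138/1179
APPEND 2: p_4 = 2·25138 + 597 = 50873, q_4 = 2·1179 + 28 = 2386 → 50873/2386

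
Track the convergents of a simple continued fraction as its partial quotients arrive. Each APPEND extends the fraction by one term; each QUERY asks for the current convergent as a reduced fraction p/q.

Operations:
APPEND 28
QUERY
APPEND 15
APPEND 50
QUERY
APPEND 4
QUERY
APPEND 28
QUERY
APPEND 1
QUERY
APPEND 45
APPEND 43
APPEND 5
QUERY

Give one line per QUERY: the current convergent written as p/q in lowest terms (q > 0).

28/1
21078/751
84733/3019
2393602/85283
2478335/88302
24618825907/877158078

APPEND 28: p_0 = 28·1 + 0 = 28, q_0 = 28·0 + 1 = 1 → 28/1
APPEND 15: p_1 = 15·28 + 1 = 421, q_1 = 15·1 + 0 = 15 → 421/15
APPEND 50: p_2 = 50·421 + 28 = 21078, q_2 = 50·15 + 1 = 751 → 21078/751
APPEND 4: p_3 = 4·21078 + 421 = 84733, q_3 = 4·751 + 15 = 3019 → 84733/3019
APPEND 28: p_4 = 28·84733 + 21078 = 2393602, q_4 = 28·3019 + 751 = 85283 → 2393602/85283
APPEND 1: p_5 = 1·2393602 + 84733 = 2478335, q_5 = 1·85283 + 3019 = 88302 → 2478335/88302
APPEND 45: p_6 = 45·2478335 + 2393602 = 113918677, q_6 = 45·88302 + 85283 = 4058873 → 113918677/4058873
APPEND 43: p_7 = 43·113918677 + 2478335 = 4900981446, q_7 = 43·4058873 + 88302 = 174619841 → 4900981446/174619841
APPEND 5: p_8 = 5·4900981446 + 113918677 = 24618825907, q_8 = 5·174619841 + 4058873 = 877158078 → 24618825907/877158078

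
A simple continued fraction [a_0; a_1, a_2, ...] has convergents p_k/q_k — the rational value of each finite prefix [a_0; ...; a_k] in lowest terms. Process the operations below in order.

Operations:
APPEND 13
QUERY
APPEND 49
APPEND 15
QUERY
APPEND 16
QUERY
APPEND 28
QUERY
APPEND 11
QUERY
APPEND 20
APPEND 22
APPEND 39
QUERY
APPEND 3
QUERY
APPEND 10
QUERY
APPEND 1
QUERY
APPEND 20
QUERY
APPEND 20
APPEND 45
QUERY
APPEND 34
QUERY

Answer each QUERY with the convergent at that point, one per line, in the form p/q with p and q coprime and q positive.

APPEND 13: p_0 = 13·1 + 0 = 13, q_0 = 13·0 + 1 = 1 → 13/1
APPEND 49: p_1 = 49·13 + 1 = 638, q_1 = 49·1 + 0 = 49 → 638/49
APPEND 15: p_2 = 15·638 + 13 = 9583, q_2 = 15·49 + 1 = 736 → 9583/736
APPEND 16: p_3 = 16·9583 + 638 = 153966, q_3 = 16·736 + 49 = 11825 → 153966/11825
APPEND 28: p_4 = 28·153966 + 9583 = 4320631, q_4 = 28·11825 + 736 = 331836 → 4320631/331836
APPEND 11: p_5 = 11·4320631 + 153966 = 47680907, q_5 = 11·331836 + 11825 = 3662021 → 47680907/3662021
APPEND 20: p_6 = 20·47680907 + 4320631 = 957938771, q_6 = 20·3662021 + 331836 = 73572256 → 957938771/73572256
APPEND 22: p_7 = 22·957938771 + 47680907 = 21122333869, q_7 = 22·73572256 + 3662021 = 1622251653 → 21122333869/1622251653
APPEND 39: p_8 = 39·21122333869 + 957938771 = 824728959662, q_8 = 39·1622251653 + 73572256 = 63341386723 → 824728959662/63341386723
APPEND 3: p_9 = 3·824728959662 + 21122333869 = 2495309212855, q_9 = 3·63341386723 + 1622251653 = 191646411822 → 2495309212855/191646411822
APPEND 10: p_10 = 10·2495309212855 + 824728959662 = 25777821088212, q_10 = 10·191646411822 + 63341386723 = 1979805504943 → 25777821088212/1979805504943
APPEND 1: p_11 = 1·25777821088212 + 2495309212855 = 28273130301067, q_11 = 1·1979805504943 + 191646411822 = 2171451916765 → 28273130301067/2171451916765
APPEND 20: p_12 = 20·28273130301067 + 25777821088212 = 591240427109552, q_12 = 20·2171451916765 + 1979805504943 = 45408843840243 → 591240427109552/45408843840243
APPEND 20: p_13 = 20·591240427109552 + 28273130301067 = 11853081672492107, q_13 = 20·45408843840243 + 2171451916765 = 910348328721625 → 11853081672492107/910348328721625
APPEND 45: p_14 = 45·11853081672492107 + 591240427109552 = 533979915689254367, q_14 = 45·910348328721625 + 45408843840243 = 41011083636313368 → 533979915689254367/41011083636313368
APPEND 34: p_15 = 34·533979915689254367 + 11853081672492107 = 18167170215107140585, q_15 = 34·41011083636313368 + 910348328721625 = 1395287191963376137 → 18167170215107140585/1395287191963376137

13/1
9583/736
153966/11825
4320631/331836
47680907/3662021
824728959662/63341386723
2495309212855/191646411822
25777821088212/1979805504943
28273130301067/2171451916765
591240427109552/45408843840243
533979915689254367/41011083636313368
18167170215107140585/1395287191963376137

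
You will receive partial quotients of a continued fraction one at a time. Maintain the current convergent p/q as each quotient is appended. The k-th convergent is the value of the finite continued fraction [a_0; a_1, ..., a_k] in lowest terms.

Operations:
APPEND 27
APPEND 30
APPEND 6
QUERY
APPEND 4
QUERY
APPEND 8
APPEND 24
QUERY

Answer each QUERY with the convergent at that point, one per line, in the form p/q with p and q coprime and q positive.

APPEND 27: p_0 = 27·1 + 0 = 27, q_0 = 27·0 + 1 = 1 → 27/1
APPEND 30: p_1 = 30·27 + 1 = 811, q_1 = 30·1 + 0 = 30 → 811/30
APPEND 6: p_2 = 6·811 + 27 = 4893, q_2 = 6·30 + 1 = 181 → 4893/181
APPEND 4: p_3 = 4·4893 + 811 = 20383, q_3 = 4·181 + 30 = 754 → 20383/754
APPEND 8: p_4 = 8·20383 + 4893 = 167957, q_4 = 8·754 + 181 = 6213 → 167957/6213
APPEND 24: p_5 = 24·167957 + 20383 = 4051351, q_5 = 24·6213 + 754 = 149866 → 4051351/149866

4893/181
20383/754
4051351/149866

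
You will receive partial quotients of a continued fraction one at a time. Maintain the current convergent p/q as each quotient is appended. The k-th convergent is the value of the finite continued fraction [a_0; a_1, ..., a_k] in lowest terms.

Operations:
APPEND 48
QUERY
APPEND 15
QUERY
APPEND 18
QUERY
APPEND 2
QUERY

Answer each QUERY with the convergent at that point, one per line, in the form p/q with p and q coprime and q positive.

48/1
721/15
13026/271
26773/557

APPEND 48: p_0 = 48·1 + 0 = 48, q_0 = 48·0 + 1 = 1 → 48/1
APPEND 15: p_1 = 15·48 + 1 = 721, q_1 = 15·1 + 0 = 15 → 721/15
APPEND 18: p_2 = 18·721 + 48 = 13026, q_2 = 18·15 + 1 = 271 → 13026/271
APPEND 2: p_3 = 2·13026 + 721 = 26773, q_3 = 2·271 + 15 = 557 → 26773/557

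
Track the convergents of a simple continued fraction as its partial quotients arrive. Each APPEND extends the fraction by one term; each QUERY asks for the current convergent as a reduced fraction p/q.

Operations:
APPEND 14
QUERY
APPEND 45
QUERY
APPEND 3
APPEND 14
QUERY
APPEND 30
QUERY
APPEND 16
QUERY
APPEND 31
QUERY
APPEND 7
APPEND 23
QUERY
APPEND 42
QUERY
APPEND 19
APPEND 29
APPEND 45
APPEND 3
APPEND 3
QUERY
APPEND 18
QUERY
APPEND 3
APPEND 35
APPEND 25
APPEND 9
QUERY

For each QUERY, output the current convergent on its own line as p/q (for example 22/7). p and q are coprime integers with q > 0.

APPEND 14: p_0 = 14·1 + 0 = 14, q_0 = 14·0 + 1 = 1 → 14/1
APPEND 45: p_1 = 45·14 + 1 = 631, q_1 = 45·1 + 0 = 45 → 631/45
APPEND 3: p_2 = 3·631 + 14 = 1907, q_2 = 3·45 + 1 = 136 → 1907/136
APPEND 14: p_3 = 14·1907 + 631 = 27329, q_3 = 14·136 + 45 = 1949 → 27329/1949
APPEND 30: p_4 = 30·27329 + 1907 = 821777, q_4 = 30·1949 + 136 = 58606 → 821777/58606
APPEND 16: p_5 = 16·821777 + 27329 = 13175761, q_5 = 16·58606 + 1949 = 939645 → 13175761/939645
APPEND 31: p_6 = 31·13175761 + 821777 = 409270368, q_6 = 31·939645 + 58606 = 29187601 → 409270368/29187601
APPEND 7: p_7 = 7·409270368 + 13175761 = 2878068337, q_7 = 7·29187601 + 939645 = 205252852 → 2878068337/205252852
APPEND 23: p_8 = 23·2878068337 + 409270368 = 66604842119, q_8 = 23·205252852 + 29187601 = 4750003197 → 66604842119/4750003197
APPEND 42: p_9 = 42·66604842119 + 2878068337 = 2800281437335, q_9 = 42·4750003197 + 205252852 = 199705387126 → 2800281437335/199705387126
APPEND 19: p_10 = 19·2800281437335 + 66604842119 = 53271952151484, q_10 = 19·199705387126 + 4750003197 = 3799152358591 → 53271952151484/3799152358591
APPEND 29: p_11 = 29·53271952151484 + 2800281437335 = 1547686893830371, q_11 = 29·3799152358591 + 199705387126 = 110375123786265 → 1547686893830371/110375123786265
APPEND 45: p_12 = 45·1547686893830371 + 53271952151484 = 69699182174518179, q_12 = 45·110375123786265 + 3799152358591 = 4970679722740516 → 69699182174518179/4970679722740516
APPEND 3: p_13 = 3·69699182174518179 + 1547686893830371 = 210645233417384908, q_13 = 3·4970679722740516 + 110375123786265 = 15022414292007813 → 210645233417384908/15022414292007813
APPEND 3: p_14 = 3·210645233417384908 + 69699182174518179 = 701634882426672903, q_14 = 3·15022414292007813 + 4970679722740516 = 50037922598763955 → 701634882426672903/50037922598763955
APPEND 18: p_15 = 18·701634882426672903 + 210645233417384908 = 12840073117097497162, q_15 = 18·50037922598763955 + 15022414292007813 = 915705021069759003 → 12840073117097497162/915705021069759003
APPEND 3: p_16 = 3·12840073117097497162 + 701634882426672903 = 39221854233719164389, q_16 = 3·915705021069759003 + 50037922598763955 = 2797152985808040964 → 39221854233719164389/2797152985808040964
APPEND 35: p_17 = 35·39221854233719164389 + 12840073117097497162 = 1385604971297268250777, q_17 = 35·2797152985808040964 + 915705021069759003 = 98816059524351192743 → 1385604971297268250777/98816059524351192743
APPEND 25: p_18 = 25·1385604971297268250777 + 39221854233719164389 = 34679346136665425433814, q_18 = 25·98816059524351192743 + 2797152985808040964 = 2473198641094587859539 → 34679346136665425433814/2473198641094587859539
APPEND 9: p_19 = 9·34679346136665425433814 + 1385604971297268250777 = 313499720201286097155103, q_19 = 9·2473198641094587859539 + 98816059524351192743 = 22357603829375641928594 → 313499720201286097155103/22357603829375641928594

14/1
631/45
27329/1949
821777/58606
13175761/939645
409270368/29187601
66604842119/4750003197
2800281437335/199705387126
701634882426672903/50037922598763955
12840073117097497162/915705021069759003
313499720201286097155103/22357603829375641928594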